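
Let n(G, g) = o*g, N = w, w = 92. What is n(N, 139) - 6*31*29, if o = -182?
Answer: -30692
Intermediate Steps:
N = 92
n(G, g) = -182*g
n(N, 139) - 6*31*29 = -182*139 - 6*31*29 = -25298 - 186*29 = -25298 - 1*5394 = -25298 - 5394 = -30692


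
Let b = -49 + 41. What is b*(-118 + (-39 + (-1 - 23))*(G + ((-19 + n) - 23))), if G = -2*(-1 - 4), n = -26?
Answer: -28288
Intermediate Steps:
G = 10 (G = -2*(-5) = 10)
b = -8
b*(-118 + (-39 + (-1 - 23))*(G + ((-19 + n) - 23))) = -8*(-118 + (-39 + (-1 - 23))*(10 + ((-19 - 26) - 23))) = -8*(-118 + (-39 - 24)*(10 + (-45 - 23))) = -8*(-118 - 63*(10 - 68)) = -8*(-118 - 63*(-58)) = -8*(-118 + 3654) = -8*3536 = -28288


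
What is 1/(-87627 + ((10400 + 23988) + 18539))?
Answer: -1/34700 ≈ -2.8818e-5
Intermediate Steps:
1/(-87627 + ((10400 + 23988) + 18539)) = 1/(-87627 + (34388 + 18539)) = 1/(-87627 + 52927) = 1/(-34700) = -1/34700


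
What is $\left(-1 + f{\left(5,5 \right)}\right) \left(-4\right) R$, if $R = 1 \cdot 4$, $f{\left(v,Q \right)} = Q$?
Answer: $-64$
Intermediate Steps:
$R = 4$
$\left(-1 + f{\left(5,5 \right)}\right) \left(-4\right) R = \left(-1 + 5\right) \left(-4\right) 4 = 4 \left(-4\right) 4 = \left(-16\right) 4 = -64$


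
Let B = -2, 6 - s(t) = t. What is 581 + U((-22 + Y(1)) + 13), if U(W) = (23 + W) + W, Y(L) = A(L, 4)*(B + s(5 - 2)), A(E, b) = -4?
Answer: 578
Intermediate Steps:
s(t) = 6 - t
Y(L) = -4 (Y(L) = -4*(-2 + (6 - (5 - 2))) = -4*(-2 + (6 - 1*3)) = -4*(-2 + (6 - 3)) = -4*(-2 + 3) = -4*1 = -4)
U(W) = 23 + 2*W
581 + U((-22 + Y(1)) + 13) = 581 + (23 + 2*((-22 - 4) + 13)) = 581 + (23 + 2*(-26 + 13)) = 581 + (23 + 2*(-13)) = 581 + (23 - 26) = 581 - 3 = 578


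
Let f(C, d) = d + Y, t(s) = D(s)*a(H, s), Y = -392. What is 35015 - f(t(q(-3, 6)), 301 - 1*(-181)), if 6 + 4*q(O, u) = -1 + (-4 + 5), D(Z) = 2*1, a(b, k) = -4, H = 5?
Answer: 34925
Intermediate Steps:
D(Z) = 2
q(O, u) = -3/2 (q(O, u) = -3/2 + (-1 + (-4 + 5))/4 = -3/2 + (-1 + 1)/4 = -3/2 + (¼)*0 = -3/2 + 0 = -3/2)
t(s) = -8 (t(s) = 2*(-4) = -8)
f(C, d) = -392 + d (f(C, d) = d - 392 = -392 + d)
35015 - f(t(q(-3, 6)), 301 - 1*(-181)) = 35015 - (-392 + (301 - 1*(-181))) = 35015 - (-392 + (301 + 181)) = 35015 - (-392 + 482) = 35015 - 1*90 = 35015 - 90 = 34925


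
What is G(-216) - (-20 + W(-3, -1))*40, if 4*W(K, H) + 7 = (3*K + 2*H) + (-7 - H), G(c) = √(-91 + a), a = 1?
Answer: 1040 + 3*I*√10 ≈ 1040.0 + 9.4868*I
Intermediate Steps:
G(c) = 3*I*√10 (G(c) = √(-91 + 1) = √(-90) = 3*I*√10)
W(K, H) = -7/2 + H/4 + 3*K/4 (W(K, H) = -7/4 + ((3*K + 2*H) + (-7 - H))/4 = -7/4 + ((2*H + 3*K) + (-7 - H))/4 = -7/4 + (-7 + H + 3*K)/4 = -7/4 + (-7/4 + H/4 + 3*K/4) = -7/2 + H/4 + 3*K/4)
G(-216) - (-20 + W(-3, -1))*40 = 3*I*√10 - (-20 + (-7/2 + (¼)*(-1) + (¾)*(-3)))*40 = 3*I*√10 - (-20 + (-7/2 - ¼ - 9/4))*40 = 3*I*√10 - (-20 - 6)*40 = 3*I*√10 - (-26)*40 = 3*I*√10 - 1*(-1040) = 3*I*√10 + 1040 = 1040 + 3*I*√10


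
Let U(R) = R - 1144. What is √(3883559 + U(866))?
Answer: √3883281 ≈ 1970.6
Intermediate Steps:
U(R) = -1144 + R
√(3883559 + U(866)) = √(3883559 + (-1144 + 866)) = √(3883559 - 278) = √3883281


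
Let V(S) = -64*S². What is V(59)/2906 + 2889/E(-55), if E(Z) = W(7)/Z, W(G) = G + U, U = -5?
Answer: -231097219/2906 ≈ -79524.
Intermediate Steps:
W(G) = -5 + G (W(G) = G - 5 = -5 + G)
E(Z) = 2/Z (E(Z) = (-5 + 7)/Z = 2/Z)
V(59)/2906 + 2889/E(-55) = -64*59²/2906 + 2889/((2/(-55))) = -64*3481*(1/2906) + 2889/((2*(-1/55))) = -222784*1/2906 + 2889/(-2/55) = -111392/1453 + 2889*(-55/2) = -111392/1453 - 158895/2 = -231097219/2906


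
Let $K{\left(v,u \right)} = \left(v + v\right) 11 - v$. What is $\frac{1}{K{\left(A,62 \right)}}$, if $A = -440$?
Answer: $- \frac{1}{9240} \approx -0.00010823$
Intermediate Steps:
$K{\left(v,u \right)} = 21 v$ ($K{\left(v,u \right)} = 2 v 11 - v = 22 v - v = 21 v$)
$\frac{1}{K{\left(A,62 \right)}} = \frac{1}{21 \left(-440\right)} = \frac{1}{-9240} = - \frac{1}{9240}$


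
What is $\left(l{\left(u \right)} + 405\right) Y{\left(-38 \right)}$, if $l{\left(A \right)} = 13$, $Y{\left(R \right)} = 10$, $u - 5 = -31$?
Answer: $4180$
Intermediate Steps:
$u = -26$ ($u = 5 - 31 = -26$)
$\left(l{\left(u \right)} + 405\right) Y{\left(-38 \right)} = \left(13 + 405\right) 10 = 418 \cdot 10 = 4180$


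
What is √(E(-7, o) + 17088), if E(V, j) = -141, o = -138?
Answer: 3*√1883 ≈ 130.18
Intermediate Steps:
√(E(-7, o) + 17088) = √(-141 + 17088) = √16947 = 3*√1883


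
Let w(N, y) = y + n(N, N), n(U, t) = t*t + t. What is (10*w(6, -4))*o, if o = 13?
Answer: 4940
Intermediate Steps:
n(U, t) = t + t² (n(U, t) = t² + t = t + t²)
w(N, y) = y + N*(1 + N)
(10*w(6, -4))*o = (10*(-4 + 6*(1 + 6)))*13 = (10*(-4 + 6*7))*13 = (10*(-4 + 42))*13 = (10*38)*13 = 380*13 = 4940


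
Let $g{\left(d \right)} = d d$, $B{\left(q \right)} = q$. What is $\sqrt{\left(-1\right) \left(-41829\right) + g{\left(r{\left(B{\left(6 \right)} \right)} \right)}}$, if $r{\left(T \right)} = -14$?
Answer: $205$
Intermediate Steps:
$g{\left(d \right)} = d^{2}$
$\sqrt{\left(-1\right) \left(-41829\right) + g{\left(r{\left(B{\left(6 \right)} \right)} \right)}} = \sqrt{\left(-1\right) \left(-41829\right) + \left(-14\right)^{2}} = \sqrt{41829 + 196} = \sqrt{42025} = 205$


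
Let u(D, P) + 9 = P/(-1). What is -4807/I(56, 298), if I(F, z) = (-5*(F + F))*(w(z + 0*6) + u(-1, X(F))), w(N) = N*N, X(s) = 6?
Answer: 4807/49721840 ≈ 9.6678e-5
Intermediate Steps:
w(N) = N²
u(D, P) = -9 - P (u(D, P) = -9 + P/(-1) = -9 + P*(-1) = -9 - P)
I(F, z) = -10*F*(-15 + z²) (I(F, z) = (-5*(F + F))*((z + 0*6)² + (-9 - 1*6)) = (-10*F)*((z + 0)² + (-9 - 6)) = (-10*F)*(z² - 15) = (-10*F)*(-15 + z²) = -10*F*(-15 + z²))
-4807/I(56, 298) = -4807*1/(560*(15 - 1*298²)) = -4807*1/(560*(15 - 1*88804)) = -4807*1/(560*(15 - 88804)) = -4807/(10*56*(-88789)) = -4807/(-49721840) = -4807*(-1/49721840) = 4807/49721840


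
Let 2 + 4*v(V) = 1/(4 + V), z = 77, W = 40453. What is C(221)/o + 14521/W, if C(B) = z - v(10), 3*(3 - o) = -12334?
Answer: 1509086867/3994491032 ≈ 0.37779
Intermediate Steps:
o = 12343/3 (o = 3 - ⅓*(-12334) = 3 + 12334/3 = 12343/3 ≈ 4114.3)
v(V) = -½ + 1/(4*(4 + V))
C(B) = 4339/56 (C(B) = 77 - (-7 - 2*10)/(4*(4 + 10)) = 77 - (-7 - 20)/(4*14) = 77 - (-27)/(4*14) = 77 - 1*(-27/56) = 77 + 27/56 = 4339/56)
C(221)/o + 14521/W = 4339/(56*(12343/3)) + 14521/40453 = (4339/56)*(3/12343) + 14521*(1/40453) = 13017/691208 + 14521/40453 = 1509086867/3994491032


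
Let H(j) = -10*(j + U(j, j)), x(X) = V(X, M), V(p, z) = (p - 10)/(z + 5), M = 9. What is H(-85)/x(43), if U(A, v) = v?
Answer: 23800/33 ≈ 721.21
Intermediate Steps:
V(p, z) = (-10 + p)/(5 + z)
x(X) = -5/7 + X/14 (x(X) = (-10 + X)/(5 + 9) = (-10 + X)/14 = -5/7 + X/14)
H(j) = -20*j (H(j) = -10*(j + j) = -20*j)
H(-85)/x(43) = (-20*(-85))/(-5/7 + (1/14)*43) = 1700/(-5/7 + 43/14) = 1700/(33/14) = 1700*(14/33) = 23800/33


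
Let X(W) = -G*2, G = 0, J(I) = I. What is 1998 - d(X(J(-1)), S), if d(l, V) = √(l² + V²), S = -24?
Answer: 1974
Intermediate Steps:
X(W) = 0 (X(W) = -1*0*2 = 0*2 = 0)
d(l, V) = √(V² + l²)
1998 - d(X(J(-1)), S) = 1998 - √((-24)² + 0²) = 1998 - √(576 + 0) = 1998 - √576 = 1998 - 1*24 = 1998 - 24 = 1974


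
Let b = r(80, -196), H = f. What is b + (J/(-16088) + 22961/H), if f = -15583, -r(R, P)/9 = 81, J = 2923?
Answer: -183174738293/250699304 ≈ -730.66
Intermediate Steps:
r(R, P) = -729 (r(R, P) = -9*81 = -729)
H = -15583
b = -729
b + (J/(-16088) + 22961/H) = -729 + (2923/(-16088) + 22961/(-15583)) = -729 + (2923*(-1/16088) + 22961*(-1/15583)) = -729 + (-2923/16088 - 22961/15583) = -729 - 414945677/250699304 = -183174738293/250699304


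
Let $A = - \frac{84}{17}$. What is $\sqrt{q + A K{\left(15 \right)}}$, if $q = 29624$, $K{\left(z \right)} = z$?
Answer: $\frac{14 \sqrt{43571}}{17} \approx 171.9$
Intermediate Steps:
$A = - \frac{84}{17}$ ($A = \left(-84\right) \frac{1}{17} = - \frac{84}{17} \approx -4.9412$)
$\sqrt{q + A K{\left(15 \right)}} = \sqrt{29624 - \frac{1260}{17}} = \sqrt{\frac{502348}{17}} = \frac{14 \sqrt{43571}}{17}$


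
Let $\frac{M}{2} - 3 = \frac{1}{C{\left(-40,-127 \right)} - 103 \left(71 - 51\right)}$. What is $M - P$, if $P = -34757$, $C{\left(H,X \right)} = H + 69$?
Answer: $\frac{70603651}{2031} \approx 34763.0$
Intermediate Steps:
$C{\left(H,X \right)} = 69 + H$
$M = \frac{12184}{2031}$ ($M = 6 + \frac{2}{\left(69 - 40\right) - 103 \left(71 - 51\right)} = 6 + \frac{2}{29 - 2060} = 6 + \frac{2}{-2031} = 6 + 2 \left(- \frac{1}{2031}\right) = 6 - \frac{2}{2031} = \frac{12184}{2031} \approx 5.999$)
$M - P = \frac{12184}{2031} - -34757 = \frac{12184}{2031} + 34757 = \frac{70603651}{2031}$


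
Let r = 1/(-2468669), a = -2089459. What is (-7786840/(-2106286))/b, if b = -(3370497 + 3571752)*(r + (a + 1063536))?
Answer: 343270187785/661313107195906519992222 ≈ 5.1907e-13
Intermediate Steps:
r = -1/2468669 ≈ -4.0508e-7
b = 17582386249052011512/2468669 (b = -(3370497 + 3571752)*(-1/2468669 + (-2089459 + 1063536)) = -6942249*(-1/2468669 - 1025923) = -6942249*(-2532664306488)/2468669 = -1*(-17582386249052011512/2468669) = 17582386249052011512/2468669 ≈ 7.1222e+12)
(-7786840/(-2106286))/b = (-7786840/(-2106286))/(17582386249052011512/2468669) = -7786840*(-1/2106286)*(2468669/17582386249052011512) = (3893420/1053143)*(2468669/17582386249052011512) = 343270187785/661313107195906519992222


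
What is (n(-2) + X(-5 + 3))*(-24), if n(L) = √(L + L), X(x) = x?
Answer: 48 - 48*I ≈ 48.0 - 48.0*I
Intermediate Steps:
n(L) = √2*√L (n(L) = √(2*L) = √2*√L)
(n(-2) + X(-5 + 3))*(-24) = (√2*√(-2) + (-5 + 3))*(-24) = (√2*(I*√2) - 2)*(-24) = (2*I - 2)*(-24) = (-2 + 2*I)*(-24) = 48 - 48*I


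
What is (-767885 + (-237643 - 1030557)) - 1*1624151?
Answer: -3660236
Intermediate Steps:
(-767885 + (-237643 - 1030557)) - 1*1624151 = (-767885 - 1268200) - 1624151 = -2036085 - 1624151 = -3660236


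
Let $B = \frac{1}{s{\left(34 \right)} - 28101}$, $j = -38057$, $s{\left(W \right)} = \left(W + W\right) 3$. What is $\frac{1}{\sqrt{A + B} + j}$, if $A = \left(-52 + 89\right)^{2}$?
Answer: $- \frac{1061676129}{40404170250361} - \frac{28 \sqrt{1358946561}}{40404170250361} \approx -2.6302 \cdot 10^{-5}$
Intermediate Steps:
$s{\left(W \right)} = 6 W$ ($s{\left(W \right)} = 2 W 3 = 6 W$)
$A = 1369$ ($A = 37^{2} = 1369$)
$B = - \frac{1}{27897}$ ($B = \frac{1}{6 \cdot 34 - 28101} = \frac{1}{204 - 28101} = \frac{1}{-27897} = - \frac{1}{27897} \approx -3.5846 \cdot 10^{-5}$)
$\frac{1}{\sqrt{A + B} + j} = \frac{1}{\sqrt{1369 - \frac{1}{27897}} - 38057} = \frac{1}{\sqrt{\frac{38190992}{27897}} - 38057} = \frac{1}{\frac{28 \sqrt{1358946561}}{27897} - 38057} = \frac{1}{-38057 + \frac{28 \sqrt{1358946561}}{27897}}$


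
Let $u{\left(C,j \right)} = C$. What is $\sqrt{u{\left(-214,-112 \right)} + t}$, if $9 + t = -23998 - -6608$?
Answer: $3 i \sqrt{1957} \approx 132.71 i$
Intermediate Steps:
$t = -17399$ ($t = -9 - 17390 = -17399$)
$\sqrt{u{\left(-214,-112 \right)} + t} = \sqrt{-214 - 17399} = \sqrt{-17613} = 3 i \sqrt{1957}$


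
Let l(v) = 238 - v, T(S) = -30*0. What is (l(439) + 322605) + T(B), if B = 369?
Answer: 322404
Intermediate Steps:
T(S) = 0
(l(439) + 322605) + T(B) = ((238 - 1*439) + 322605) + 0 = ((238 - 439) + 322605) + 0 = (-201 + 322605) + 0 = 322404 + 0 = 322404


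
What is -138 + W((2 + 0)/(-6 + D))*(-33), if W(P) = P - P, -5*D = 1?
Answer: -138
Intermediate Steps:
D = -1/5 (D = -1/5*1 = -1/5 ≈ -0.20000)
W(P) = 0
-138 + W((2 + 0)/(-6 + D))*(-33) = -138 + 0*(-33) = -138 + 0 = -138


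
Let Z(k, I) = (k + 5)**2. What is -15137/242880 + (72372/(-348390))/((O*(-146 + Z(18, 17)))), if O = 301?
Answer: -450349359363/7225849902656 ≈ -0.062325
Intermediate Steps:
Z(k, I) = (5 + k)**2
-15137/242880 + (72372/(-348390))/((O*(-146 + Z(18, 17)))) = -15137/242880 + (72372/(-348390))/((301*(-146 + (5 + 18)**2))) = -15137*1/242880 + (72372*(-1/348390))/((301*(-146 + 23**2))) = -15137/242880 - 12062*1/(301*(-146 + 529))/58065 = -15137/242880 - 12062/(58065*(301*383)) = -15137/242880 - 12062/58065/115283 = -15137/242880 - 12062/58065*1/115283 = -15137/242880 - 12062/6693907395 = -450349359363/7225849902656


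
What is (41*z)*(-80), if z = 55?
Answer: -180400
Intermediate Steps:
(41*z)*(-80) = (41*55)*(-80) = 2255*(-80) = -180400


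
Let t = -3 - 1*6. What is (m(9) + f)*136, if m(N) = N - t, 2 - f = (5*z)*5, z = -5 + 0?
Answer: 19720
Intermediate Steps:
t = -9 (t = -3 - 6 = -9)
z = -5
f = 127 (f = 2 - 5*(-5)*5 = 2 - (-25)*5 = 2 - 1*(-125) = 2 + 125 = 127)
m(N) = 9 + N (m(N) = N - 1*(-9) = N + 9 = 9 + N)
(m(9) + f)*136 = ((9 + 9) + 127)*136 = (18 + 127)*136 = 145*136 = 19720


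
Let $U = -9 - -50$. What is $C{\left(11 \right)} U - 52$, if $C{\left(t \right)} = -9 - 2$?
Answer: $-503$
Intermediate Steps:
$C{\left(t \right)} = -11$
$U = 41$ ($U = -9 + 50 = 41$)
$C{\left(11 \right)} U - 52 = \left(-11\right) 41 - 52 = -451 - 52 = -503$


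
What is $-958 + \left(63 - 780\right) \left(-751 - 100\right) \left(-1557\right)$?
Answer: $-950030977$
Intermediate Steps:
$-958 + \left(63 - 780\right) \left(-751 - 100\right) \left(-1557\right) = -958 + \left(-717\right) \left(-851\right) \left(-1557\right) = -958 + 610167 \left(-1557\right) = -958 - 950030019 = -950030977$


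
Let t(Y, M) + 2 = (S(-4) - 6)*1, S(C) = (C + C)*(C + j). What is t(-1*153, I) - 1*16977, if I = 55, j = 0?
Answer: -16953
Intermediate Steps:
S(C) = 2*C² (S(C) = (C + C)*(C + 0) = (2*C)*C = 2*C²)
t(Y, M) = 24 (t(Y, M) = -2 + (2*(-4)² - 6)*1 = -2 + (2*16 - 6)*1 = -2 + (32 - 6)*1 = -2 + 26*1 = -2 + 26 = 24)
t(-1*153, I) - 1*16977 = 24 - 1*16977 = 24 - 16977 = -16953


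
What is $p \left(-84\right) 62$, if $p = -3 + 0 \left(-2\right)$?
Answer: $15624$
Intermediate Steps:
$p = -3$ ($p = -3 + 0 = -3$)
$p \left(-84\right) 62 = \left(-3\right) \left(-84\right) 62 = 252 \cdot 62 = 15624$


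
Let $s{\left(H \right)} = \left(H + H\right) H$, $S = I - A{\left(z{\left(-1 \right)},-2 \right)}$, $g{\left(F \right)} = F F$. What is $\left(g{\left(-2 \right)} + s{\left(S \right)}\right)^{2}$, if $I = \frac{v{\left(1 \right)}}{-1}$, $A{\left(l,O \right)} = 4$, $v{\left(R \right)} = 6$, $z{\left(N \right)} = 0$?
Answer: $41616$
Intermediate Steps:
$g{\left(F \right)} = F^{2}$
$I = -6$ ($I = \frac{6}{-1} = 6 \left(-1\right) = -6$)
$S = -10$ ($S = -6 - 4 = -10$)
$s{\left(H \right)} = 2 H^{2}$ ($s{\left(H \right)} = 2 H H = 2 H^{2}$)
$\left(g{\left(-2 \right)} + s{\left(S \right)}\right)^{2} = \left(\left(-2\right)^{2} + 2 \left(-10\right)^{2}\right)^{2} = \left(4 + 2 \cdot 100\right)^{2} = \left(4 + 200\right)^{2} = 204^{2} = 41616$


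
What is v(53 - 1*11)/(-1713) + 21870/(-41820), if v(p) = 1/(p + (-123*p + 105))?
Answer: -6267610369/11984980518 ≈ -0.52295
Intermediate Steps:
v(p) = 1/(105 - 122*p) (v(p) = 1/(p + (105 - 123*p)) = 1/(105 - 122*p))
v(53 - 1*11)/(-1713) + 21870/(-41820) = -1/(-105 + 122*(53 - 1*11))/(-1713) + 21870/(-41820) = -1/(-105 + 122*(53 - 11))*(-1/1713) + 21870*(-1/41820) = -1/(-105 + 122*42)*(-1/1713) - 729/1394 = -1/(-105 + 5124)*(-1/1713) - 729/1394 = -1/5019*(-1/1713) - 729/1394 = 1/8597547 - 729/1394 = -6267610369/11984980518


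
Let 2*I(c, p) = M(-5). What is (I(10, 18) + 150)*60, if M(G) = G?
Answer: 8850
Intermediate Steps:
I(c, p) = -5/2 (I(c, p) = (½)*(-5) = -5/2)
(I(10, 18) + 150)*60 = (-5/2 + 150)*60 = (295/2)*60 = 8850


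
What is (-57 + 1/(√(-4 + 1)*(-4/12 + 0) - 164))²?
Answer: 6*(-43701359*I + 177631*√3)/(-80687*I + 328*√3) ≈ 3249.7 - 0.0024474*I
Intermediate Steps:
(-57 + 1/(√(-4 + 1)*(-4/12 + 0) - 164))² = (-57 + 1/(√(-3)*(-4*1/12 + 0) - 164))² = (-57 + 1/((I*√3)*(-⅓ + 0) - 164))² = (-57 + 1/((I*√3)*(-⅓) - 164))² = (-57 + 1/(-I*√3/3 - 164))² = (-57 + 1/(-164 - I*√3/3))²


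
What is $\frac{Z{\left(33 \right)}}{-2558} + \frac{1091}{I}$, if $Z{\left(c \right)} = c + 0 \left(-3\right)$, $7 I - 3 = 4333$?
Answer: $\frac{9696179}{5545744} \approx 1.7484$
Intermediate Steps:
$I = \frac{4336}{7}$ ($I = \frac{3}{7} + \frac{1}{7} \cdot 4333 = \frac{3}{7} + 619 = \frac{4336}{7} \approx 619.43$)
$Z{\left(c \right)} = c$ ($Z{\left(c \right)} = c + 0 = c$)
$\frac{Z{\left(33 \right)}}{-2558} + \frac{1091}{I} = \frac{33}{-2558} + \frac{1091}{\frac{4336}{7}} = 33 \left(- \frac{1}{2558}\right) + 1091 \cdot \frac{7}{4336} = - \frac{33}{2558} + \frac{7637}{4336} = \frac{9696179}{5545744}$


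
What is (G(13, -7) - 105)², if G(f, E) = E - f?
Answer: 15625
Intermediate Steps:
(G(13, -7) - 105)² = ((-7 - 1*13) - 105)² = ((-7 - 13) - 105)² = (-20 - 105)² = (-125)² = 15625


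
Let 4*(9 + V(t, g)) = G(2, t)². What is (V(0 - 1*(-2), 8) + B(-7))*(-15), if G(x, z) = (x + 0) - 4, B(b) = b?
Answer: 225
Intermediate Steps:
G(x, z) = -4 + x (G(x, z) = x - 4 = -4 + x)
V(t, g) = -8 (V(t, g) = -9 + (-4 + 2)²/4 = -9 + (¼)*(-2)² = -9 + (¼)*4 = -9 + 1 = -8)
(V(0 - 1*(-2), 8) + B(-7))*(-15) = (-8 - 7)*(-15) = -15*(-15) = 225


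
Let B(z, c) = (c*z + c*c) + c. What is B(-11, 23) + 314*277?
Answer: 87277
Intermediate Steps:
B(z, c) = c + c**2 + c*z (B(z, c) = (c*z + c**2) + c = (c**2 + c*z) + c = c + c**2 + c*z)
B(-11, 23) + 314*277 = 23*(1 + 23 - 11) + 314*277 = 23*13 + 86978 = 299 + 86978 = 87277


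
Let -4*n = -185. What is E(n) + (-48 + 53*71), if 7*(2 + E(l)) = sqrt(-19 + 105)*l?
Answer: 3713 + 185*sqrt(86)/28 ≈ 3774.3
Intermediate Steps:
n = 185/4 (n = -1/4*(-185) = 185/4 ≈ 46.250)
E(l) = -2 + l*sqrt(86)/7 (E(l) = -2 + (sqrt(-19 + 105)*l)/7 = -2 + (sqrt(86)*l)/7 = -2 + (l*sqrt(86))/7 = -2 + l*sqrt(86)/7)
E(n) + (-48 + 53*71) = (-2 + (1/7)*(185/4)*sqrt(86)) + (-48 + 53*71) = (-2 + 185*sqrt(86)/28) + (-48 + 3763) = (-2 + 185*sqrt(86)/28) + 3715 = 3713 + 185*sqrt(86)/28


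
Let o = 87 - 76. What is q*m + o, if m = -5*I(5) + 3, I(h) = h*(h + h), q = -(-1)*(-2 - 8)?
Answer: 2481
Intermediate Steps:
o = 11
q = -10 (q = -(-1)*(-10) = -1*10 = -10)
I(h) = 2*h² (I(h) = h*(2*h) = 2*h²)
m = -247 (m = -10*5² + 3 = -10*25 + 3 = -5*50 + 3 = -250 + 3 = -247)
q*m + o = -10*(-247) + 11 = 2470 + 11 = 2481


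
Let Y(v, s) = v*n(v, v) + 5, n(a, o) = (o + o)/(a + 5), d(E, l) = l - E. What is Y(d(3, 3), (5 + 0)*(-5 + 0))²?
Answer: 25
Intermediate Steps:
n(a, o) = 2*o/(5 + a) (n(a, o) = (2*o)/(5 + a) = 2*o/(5 + a))
Y(v, s) = 5 + 2*v²/(5 + v) (Y(v, s) = v*(2*v/(5 + v)) + 5 = 2*v²/(5 + v) + 5 = 5 + 2*v²/(5 + v))
Y(d(3, 3), (5 + 0)*(-5 + 0))² = ((25 + 2*(3 - 1*3)² + 5*(3 - 1*3))/(5 + (3 - 1*3)))² = ((25 + 2*(3 - 3)² + 5*(3 - 3))/(5 + (3 - 3)))² = ((25 + 2*0² + 5*0)/(5 + 0))² = ((25 + 2*0 + 0)/5)² = ((25 + 0 + 0)/5)² = ((⅕)*25)² = 5² = 25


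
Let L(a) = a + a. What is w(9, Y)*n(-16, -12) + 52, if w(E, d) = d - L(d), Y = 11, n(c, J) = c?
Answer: 228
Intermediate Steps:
L(a) = 2*a
w(E, d) = -d (w(E, d) = d - 2*d = -d)
w(9, Y)*n(-16, -12) + 52 = -1*11*(-16) + 52 = -11*(-16) + 52 = 176 + 52 = 228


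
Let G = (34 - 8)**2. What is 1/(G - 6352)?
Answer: -1/5676 ≈ -0.00017618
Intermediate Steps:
G = 676 (G = 26**2 = 676)
1/(G - 6352) = 1/(676 - 6352) = 1/(-5676) = -1/5676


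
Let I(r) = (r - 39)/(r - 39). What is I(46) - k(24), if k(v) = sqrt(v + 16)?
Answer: 1 - 2*sqrt(10) ≈ -5.3246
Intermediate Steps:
k(v) = sqrt(16 + v)
I(r) = 1 (I(r) = (-39 + r)/(-39 + r) = 1)
I(46) - k(24) = 1 - sqrt(16 + 24) = 1 - sqrt(40) = 1 - 2*sqrt(10)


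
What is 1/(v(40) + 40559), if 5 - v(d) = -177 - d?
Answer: 1/40781 ≈ 2.4521e-5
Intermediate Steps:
v(d) = 182 + d (v(d) = 5 - (-177 - d) = 5 + (177 + d) = 182 + d)
1/(v(40) + 40559) = 1/((182 + 40) + 40559) = 1/(222 + 40559) = 1/40781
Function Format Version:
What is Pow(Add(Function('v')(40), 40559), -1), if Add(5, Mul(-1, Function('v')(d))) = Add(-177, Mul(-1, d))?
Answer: Rational(1, 40781) ≈ 2.4521e-5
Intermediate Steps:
Function('v')(d) = Add(182, d) (Function('v')(d) = Add(5, Mul(-1, Add(-177, Mul(-1, d)))) = Add(5, Add(177, d)) = Add(182, d))
Pow(Add(Function('v')(40), 40559), -1) = Pow(Add(Add(182, 40), 40559), -1) = Pow(Add(222, 40559), -1) = Pow(40781, -1) = Rational(1, 40781)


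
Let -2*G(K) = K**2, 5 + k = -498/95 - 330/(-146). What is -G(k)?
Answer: 1532032658/48094225 ≈ 31.855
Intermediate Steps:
k = -55354/6935 (k = -5 + (-498/95 - 330/(-146)) = -5 + (-498*1/95 - 330*(-1/146)) = -5 + (-498/95 + 165/73) = -5 - 20679/6935 = -55354/6935 ≈ -7.9818)
G(K) = -K**2/2
-G(k) = -(-1)*(-55354/6935)**2/2 = -(-1)*3064065316/(2*48094225) = -1*(-1532032658/48094225) = 1532032658/48094225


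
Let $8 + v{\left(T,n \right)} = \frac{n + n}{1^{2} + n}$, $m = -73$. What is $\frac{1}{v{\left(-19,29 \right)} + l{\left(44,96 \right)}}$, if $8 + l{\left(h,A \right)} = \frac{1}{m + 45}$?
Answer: $- \frac{420}{5923} \approx -0.07091$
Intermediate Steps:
$v{\left(T,n \right)} = -8 + \frac{2 n}{1 + n}$ ($v{\left(T,n \right)} = -8 + \frac{n + n}{1^{2} + n} = -8 + \frac{2 n}{1 + n}$)
$l{\left(h,A \right)} = - \frac{225}{28}$ ($l{\left(h,A \right)} = -8 + \frac{1}{-73 + 45} = -8 + \frac{1}{-28} = -8 - \frac{1}{28} = - \frac{225}{28}$)
$\frac{1}{v{\left(-19,29 \right)} + l{\left(44,96 \right)}} = \frac{1}{\frac{2 \left(-4 - 87\right)}{1 + 29} - \frac{225}{28}} = \frac{1}{\frac{2 \left(-4 - 87\right)}{30} - \frac{225}{28}} = \frac{1}{2 \cdot \frac{1}{30} \left(-91\right) - \frac{225}{28}} = \frac{1}{- \frac{91}{15} - \frac{225}{28}} = \frac{1}{- \frac{5923}{420}} = - \frac{420}{5923}$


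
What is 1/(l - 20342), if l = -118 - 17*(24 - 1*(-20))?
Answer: -1/21208 ≈ -4.7152e-5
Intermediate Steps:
l = -866 (l = -118 - 17*(24 + 20) = -118 - 17*44 = -118 - 748 = -866)
1/(l - 20342) = 1/(-866 - 20342) = 1/(-21208) = -1/21208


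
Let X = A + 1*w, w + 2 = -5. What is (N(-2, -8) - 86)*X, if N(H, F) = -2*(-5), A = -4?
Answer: 836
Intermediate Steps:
w = -7 (w = -2 - 5 = -7)
X = -11 (X = -4 + 1*(-7) = -4 - 7 = -11)
N(H, F) = 10
(N(-2, -8) - 86)*X = (10 - 86)*(-11) = -76*(-11) = 836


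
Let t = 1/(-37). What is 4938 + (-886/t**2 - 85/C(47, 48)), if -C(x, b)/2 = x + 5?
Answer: -125631499/104 ≈ -1.2080e+6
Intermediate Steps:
C(x, b) = -10 - 2*x (C(x, b) = -2*(x + 5) = -2*(5 + x) = -10 - 2*x)
t = -1/37 ≈ -0.027027
4938 + (-886/t**2 - 85/C(47, 48)) = 4938 + (-886/((-1/37)**2) - 85/(-10 - 2*47)) = 4938 + (-886/1/1369 - 85/(-10 - 94)) = 4938 + (-886*1369 - 85/(-104)) = 4938 + (-1212934 - 85*(-1/104)) = 4938 + (-1212934 + 85/104) = 4938 - 126145051/104 = -125631499/104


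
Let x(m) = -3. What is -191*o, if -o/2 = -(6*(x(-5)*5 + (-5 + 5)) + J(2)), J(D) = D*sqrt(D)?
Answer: 34380 - 764*sqrt(2) ≈ 33300.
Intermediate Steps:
J(D) = D**(3/2)
o = -180 + 4*sqrt(2) (o = -(-2)*(6*(-3*5 + (-5 + 5)) + 2**(3/2)) = -(-2)*(6*(-15 + 0) + 2*sqrt(2)) = -(-2)*(6*(-15) + 2*sqrt(2)) = -(-2)*(-90 + 2*sqrt(2)) = -2*(90 - 2*sqrt(2)) = -180 + 4*sqrt(2) ≈ -174.34)
-191*o = -191*(-180 + 4*sqrt(2)) = 34380 - 764*sqrt(2)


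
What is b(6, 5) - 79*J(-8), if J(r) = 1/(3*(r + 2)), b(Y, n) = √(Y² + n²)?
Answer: 79/18 + √61 ≈ 12.199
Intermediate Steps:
J(r) = 1/(6 + 3*r) (J(r) = 1/(3*(2 + r)) = 1/(6 + 3*r))
b(6, 5) - 79*J(-8) = √(6² + 5²) - 79/(3*(2 - 8)) = √(36 + 25) - 79/(3*(-6)) = √61 - 79*(-1)/(3*6) = √61 - 79*(-1/18) = √61 + 79/18 = 79/18 + √61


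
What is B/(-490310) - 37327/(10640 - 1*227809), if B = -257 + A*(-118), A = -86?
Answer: 16153782791/106480132390 ≈ 0.15171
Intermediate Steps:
B = 9891 (B = -257 - 86*(-118) = -257 + 10148 = 9891)
B/(-490310) - 37327/(10640 - 1*227809) = 9891/(-490310) - 37327/(10640 - 1*227809) = 9891*(-1/490310) - 37327/(10640 - 227809) = -9891/490310 - 37327/(-217169) = -9891/490310 - 37327*(-1/217169) = -9891/490310 + 37327/217169 = 16153782791/106480132390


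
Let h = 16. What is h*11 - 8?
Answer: 168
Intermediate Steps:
h*11 - 8 = 16*11 - 8 = 176 - 8 = 168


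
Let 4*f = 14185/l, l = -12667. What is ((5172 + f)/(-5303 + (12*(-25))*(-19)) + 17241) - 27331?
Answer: -202700286929/20115196 ≈ -10077.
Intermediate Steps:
f = -14185/50668 (f = (14185/(-12667))/4 = (14185*(-1/12667))/4 = (1/4)*(-14185/12667) = -14185/50668 ≈ -0.27996)
((5172 + f)/(-5303 + (12*(-25))*(-19)) + 17241) - 27331 = ((5172 - 14185/50668)/(-5303 + (12*(-25))*(-19)) + 17241) - 27331 = (262040711/(50668*(-5303 - 300*(-19))) + 17241) - 27331 = (262040711/(50668*(-5303 + 5700)) + 17241) - 27331 = ((262040711/50668)/397 + 17241) - 27331 = ((262040711/50668)*(1/397) + 17241) - 27331 = (262040711/20115196 + 17241) - 27331 = 347068134947/20115196 - 27331 = -202700286929/20115196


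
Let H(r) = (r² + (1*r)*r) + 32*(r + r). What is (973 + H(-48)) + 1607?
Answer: 4116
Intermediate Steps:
H(r) = 2*r² + 64*r (H(r) = (r² + r*r) + 32*(2*r) = (r² + r²) + 64*r = 2*r² + 64*r)
(973 + H(-48)) + 1607 = (973 + 2*(-48)*(32 - 48)) + 1607 = (973 + 2*(-48)*(-16)) + 1607 = (973 + 1536) + 1607 = 2509 + 1607 = 4116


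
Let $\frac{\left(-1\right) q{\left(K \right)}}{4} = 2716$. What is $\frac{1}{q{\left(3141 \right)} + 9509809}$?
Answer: $\frac{1}{9498945} \approx 1.0527 \cdot 10^{-7}$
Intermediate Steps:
$q{\left(K \right)} = -10864$ ($q{\left(K \right)} = \left(-4\right) 2716 = -10864$)
$\frac{1}{q{\left(3141 \right)} + 9509809} = \frac{1}{-10864 + 9509809} = \frac{1}{9498945}$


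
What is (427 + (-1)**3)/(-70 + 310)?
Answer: 71/40 ≈ 1.7750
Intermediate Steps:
(427 + (-1)**3)/(-70 + 310) = (427 - 1)/240 = 426*(1/240) = 71/40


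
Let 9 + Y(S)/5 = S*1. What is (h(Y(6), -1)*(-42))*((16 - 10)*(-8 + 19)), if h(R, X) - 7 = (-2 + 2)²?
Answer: -19404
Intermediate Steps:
Y(S) = -45 + 5*S (Y(S) = -45 + 5*(S*1) = -45 + 5*S)
h(R, X) = 7 (h(R, X) = 7 + (-2 + 2)² = 7 + 0² = 7 + 0 = 7)
(h(Y(6), -1)*(-42))*((16 - 10)*(-8 + 19)) = (7*(-42))*((16 - 10)*(-8 + 19)) = -1764*11 = -294*66 = -19404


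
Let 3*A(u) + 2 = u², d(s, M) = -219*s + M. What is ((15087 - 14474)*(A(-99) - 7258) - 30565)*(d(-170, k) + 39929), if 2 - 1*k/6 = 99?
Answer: -569148597490/3 ≈ -1.8972e+11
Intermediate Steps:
k = -582 (k = 12 - 6*99 = 12 - 594 = -582)
d(s, M) = M - 219*s
A(u) = -⅔ + u²/3
((15087 - 14474)*(A(-99) - 7258) - 30565)*(d(-170, k) + 39929) = ((15087 - 14474)*((-⅔ + (⅓)*(-99)²) - 7258) - 30565)*((-582 - 219*(-170)) + 39929) = (613*((-⅔ + (⅓)*9801) - 7258) - 30565)*((-582 + 37230) + 39929) = (613*((-⅔ + 3267) - 7258) - 30565)*(36648 + 39929) = (613*(9799/3 - 7258) - 30565)*76577 = (613*(-11975/3) - 30565)*76577 = (-7340675/3 - 30565)*76577 = -7432370/3*76577 = -569148597490/3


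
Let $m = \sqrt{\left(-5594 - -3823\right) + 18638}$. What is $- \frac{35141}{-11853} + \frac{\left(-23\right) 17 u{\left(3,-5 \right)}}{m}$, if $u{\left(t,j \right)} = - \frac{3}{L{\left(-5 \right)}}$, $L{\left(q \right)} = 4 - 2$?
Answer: $\frac{35141}{11853} + \frac{1173 \sqrt{16867}}{33734} \approx 7.4807$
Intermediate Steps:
$L{\left(q \right)} = 2$ ($L{\left(q \right)} = 4 - 2 = 2$)
$u{\left(t,j \right)} = - \frac{3}{2}$
$m = \sqrt{16867}$ ($m = \sqrt{\left(-5594 + 3823\right) + 18638} = \sqrt{-1771 + 18638} = \sqrt{16867} \approx 129.87$)
$- \frac{35141}{-11853} + \frac{\left(-23\right) 17 u{\left(3,-5 \right)}}{m} = - \frac{35141}{-11853} + \frac{\left(-23\right) 17 \left(- \frac{3}{2}\right)}{\sqrt{16867}} = \left(-35141\right) \left(- \frac{1}{11853}\right) + \left(-391\right) \left(- \frac{3}{2}\right) \frac{\sqrt{16867}}{16867} = \frac{35141}{11853} + \frac{1173 \frac{\sqrt{16867}}{16867}}{2} = \frac{35141}{11853} + \frac{1173 \sqrt{16867}}{33734}$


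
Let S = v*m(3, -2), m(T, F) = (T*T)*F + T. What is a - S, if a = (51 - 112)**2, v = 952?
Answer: 18001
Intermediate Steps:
m(T, F) = T + F*T**2 (m(T, F) = T**2*F + T = F*T**2 + T = T + F*T**2)
S = -14280 (S = 952*(3*(1 - 2*3)) = 952*(3*(1 - 6)) = 952*(3*(-5)) = 952*(-15) = -14280)
a = 3721 (a = (-61)**2 = 3721)
a - S = 3721 - 1*(-14280) = 3721 + 14280 = 18001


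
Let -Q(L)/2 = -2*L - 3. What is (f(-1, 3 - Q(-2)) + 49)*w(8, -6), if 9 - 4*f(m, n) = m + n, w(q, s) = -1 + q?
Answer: 1407/4 ≈ 351.75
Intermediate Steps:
Q(L) = 6 + 4*L (Q(L) = -2*(-2*L - 3) = -2*(-3 - 2*L) = 6 + 4*L)
f(m, n) = 9/4 - m/4 - n/4 (f(m, n) = 9/4 - (m + n)/4 = 9/4 + (-m/4 - n/4) = 9/4 - m/4 - n/4)
(f(-1, 3 - Q(-2)) + 49)*w(8, -6) = ((9/4 - ¼*(-1) - (3 - (6 + 4*(-2)))/4) + 49)*(-1 + 8) = ((9/4 + ¼ - (3 - (6 - 8))/4) + 49)*7 = ((9/4 + ¼ - (3 - 1*(-2))/4) + 49)*7 = ((9/4 + ¼ - (3 + 2)/4) + 49)*7 = ((9/4 + ¼ - ¼*5) + 49)*7 = ((9/4 + ¼ - 5/4) + 49)*7 = (5/4 + 49)*7 = (201/4)*7 = 1407/4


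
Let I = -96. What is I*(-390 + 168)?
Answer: 21312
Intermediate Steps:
I*(-390 + 168) = -96*(-390 + 168) = -96*(-222) = 21312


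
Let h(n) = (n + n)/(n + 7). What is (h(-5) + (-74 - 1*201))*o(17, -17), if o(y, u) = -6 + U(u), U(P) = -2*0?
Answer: 1680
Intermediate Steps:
U(P) = 0
o(y, u) = -6 (o(y, u) = -6 + 0 = -6)
h(n) = 2*n/(7 + n) (h(n) = (2*n)/(7 + n) = 2*n/(7 + n))
(h(-5) + (-74 - 1*201))*o(17, -17) = (2*(-5)/(7 - 5) + (-74 - 1*201))*(-6) = (2*(-5)/2 + (-74 - 201))*(-6) = (2*(-5)*(½) - 275)*(-6) = (-5 - 275)*(-6) = -280*(-6) = 1680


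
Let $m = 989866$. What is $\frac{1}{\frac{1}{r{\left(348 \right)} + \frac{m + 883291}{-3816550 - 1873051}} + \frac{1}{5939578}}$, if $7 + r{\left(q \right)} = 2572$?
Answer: $\frac{43335022719590912}{16904210440893} \approx 2563.6$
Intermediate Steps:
$r{\left(q \right)} = 2565$ ($r{\left(q \right)} = -7 + 2572 = 2565$)
$\frac{1}{\frac{1}{r{\left(348 \right)} + \frac{m + 883291}{-3816550 - 1873051}} + \frac{1}{5939578}} = \frac{1}{\frac{1}{2565 + \frac{989866 + 883291}{-3816550 - 1873051}} + \frac{1}{5939578}} = \frac{1}{\frac{1}{2565 + \frac{1873157}{-5689601}} + \frac{1}{5939578}} = \frac{1}{\frac{1}{2565 + 1873157 \left(- \frac{1}{5689601}\right)} + \frac{1}{5939578}} = \frac{1}{\frac{1}{2565 - \frac{1873157}{5689601}} + \frac{1}{5939578}} = \frac{1}{\frac{1}{\frac{14591953408}{5689601}} + \frac{1}{5939578}} = \frac{1}{\frac{5689601}{14591953408} + \frac{1}{5939578}} = \frac{1}{\frac{16904210440893}{43335022719590912}} = \frac{43335022719590912}{16904210440893}$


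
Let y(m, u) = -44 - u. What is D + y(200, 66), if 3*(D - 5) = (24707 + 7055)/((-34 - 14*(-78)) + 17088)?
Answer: -2842114/27219 ≈ -104.42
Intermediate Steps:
D = 151976/27219 (D = 5 + ((24707 + 7055)/((-34 - 14*(-78)) + 17088))/3 = 5 + (31762/((-34 + 1092) + 17088))/3 = 5 + (31762/(1058 + 17088))/3 = 5 + (31762/18146)/3 = 5 + (31762*(1/18146))/3 = 5 + (1/3)*(15881/9073) = 5 + 15881/27219 = 151976/27219 ≈ 5.5835)
D + y(200, 66) = 151976/27219 + (-44 - 1*66) = 151976/27219 + (-44 - 66) = 151976/27219 - 110 = -2842114/27219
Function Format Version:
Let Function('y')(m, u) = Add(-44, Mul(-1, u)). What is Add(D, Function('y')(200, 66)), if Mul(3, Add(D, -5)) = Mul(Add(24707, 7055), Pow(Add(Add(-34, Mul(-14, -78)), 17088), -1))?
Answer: Rational(-2842114, 27219) ≈ -104.42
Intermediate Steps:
D = Rational(151976, 27219) (D = Add(5, Mul(Rational(1, 3), Mul(Add(24707, 7055), Pow(Add(Add(-34, Mul(-14, -78)), 17088), -1)))) = Add(5, Mul(Rational(1, 3), Mul(31762, Pow(Add(Add(-34, 1092), 17088), -1)))) = Add(5, Mul(Rational(1, 3), Mul(31762, Pow(Add(1058, 17088), -1)))) = Add(5, Mul(Rational(1, 3), Mul(31762, Pow(18146, -1)))) = Add(5, Mul(Rational(1, 3), Mul(31762, Rational(1, 18146)))) = Add(5, Mul(Rational(1, 3), Rational(15881, 9073))) = Add(5, Rational(15881, 27219)) = Rational(151976, 27219) ≈ 5.5835)
Add(D, Function('y')(200, 66)) = Add(Rational(151976, 27219), Add(-44, Mul(-1, 66))) = Add(Rational(151976, 27219), Add(-44, -66)) = Add(Rational(151976, 27219), -110) = Rational(-2842114, 27219)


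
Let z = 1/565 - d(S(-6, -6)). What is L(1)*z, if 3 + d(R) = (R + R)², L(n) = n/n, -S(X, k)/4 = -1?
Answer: -34464/565 ≈ -60.998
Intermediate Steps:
S(X, k) = 4 (S(X, k) = -4*(-1) = 4)
L(n) = 1
d(R) = -3 + 4*R² (d(R) = -3 + (R + R)² = -3 + (2*R)² = -3 + 4*R²)
z = -34464/565 (z = 1/565 - (-3 + 4*4²) = 1/565 - (-3 + 4*16) = 1/565 - (-3 + 64) = 1/565 - 1*61 = 1/565 - 61 = -34464/565 ≈ -60.998)
L(1)*z = 1*(-34464/565) = -34464/565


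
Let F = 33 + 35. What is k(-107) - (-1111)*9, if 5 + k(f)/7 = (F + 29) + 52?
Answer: 11007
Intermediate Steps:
F = 68
k(f) = 1008 (k(f) = -35 + 7*((68 + 29) + 52) = -35 + 7*(97 + 52) = -35 + 7*149 = -35 + 1043 = 1008)
k(-107) - (-1111)*9 = 1008 - (-1111)*9 = 1008 - 1*(-9999) = 1008 + 9999 = 11007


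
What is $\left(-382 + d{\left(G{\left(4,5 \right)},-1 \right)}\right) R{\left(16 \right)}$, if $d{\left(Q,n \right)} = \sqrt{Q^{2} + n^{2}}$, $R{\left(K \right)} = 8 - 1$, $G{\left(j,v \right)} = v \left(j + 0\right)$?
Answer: $-2674 + 7 \sqrt{401} \approx -2533.8$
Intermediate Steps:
$G{\left(j,v \right)} = j v$ ($G{\left(j,v \right)} = v j = j v$)
$R{\left(K \right)} = 7$ ($R{\left(K \right)} = 8 - 1 = 7$)
$\left(-382 + d{\left(G{\left(4,5 \right)},-1 \right)}\right) R{\left(16 \right)} = \left(-382 + \sqrt{\left(4 \cdot 5\right)^{2} + \left(-1\right)^{2}}\right) 7 = \left(-382 + \sqrt{20^{2} + 1}\right) 7 = \left(-382 + \sqrt{400 + 1}\right) 7 = \left(-382 + \sqrt{401}\right) 7 = -2674 + 7 \sqrt{401}$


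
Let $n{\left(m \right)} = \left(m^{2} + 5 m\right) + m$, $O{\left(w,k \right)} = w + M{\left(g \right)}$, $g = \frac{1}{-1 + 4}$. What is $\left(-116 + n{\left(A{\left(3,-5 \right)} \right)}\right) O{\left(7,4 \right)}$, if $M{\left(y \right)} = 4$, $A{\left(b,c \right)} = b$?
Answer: $-979$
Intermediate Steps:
$g = \frac{1}{3} \approx 0.33333$
$O{\left(w,k \right)} = 4 + w$ ($O{\left(w,k \right)} = w + 4 = 4 + w$)
$n{\left(m \right)} = m^{2} + 6 m$
$\left(-116 + n{\left(A{\left(3,-5 \right)} \right)}\right) O{\left(7,4 \right)} = \left(-116 + 3 \left(6 + 3\right)\right) \left(4 + 7\right) = \left(-116 + 3 \cdot 9\right) 11 = \left(-116 + 27\right) 11 = \left(-89\right) 11 = -979$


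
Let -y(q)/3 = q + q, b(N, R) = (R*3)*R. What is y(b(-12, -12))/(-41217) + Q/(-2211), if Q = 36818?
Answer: -45812018/2761539 ≈ -16.589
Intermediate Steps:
b(N, R) = 3*R² (b(N, R) = (3*R)*R = 3*R²)
y(q) = -6*q (y(q) = -3*(q + q) = -6*q)
y(b(-12, -12))/(-41217) + Q/(-2211) = -18*(-12)²/(-41217) + 36818/(-2211) = -18*144*(-1/41217) + 36818*(-1/2211) = -6*432*(-1/41217) - 36818/2211 = -2592*(-1/41217) - 36818/2211 = 864/13739 - 36818/2211 = -45812018/2761539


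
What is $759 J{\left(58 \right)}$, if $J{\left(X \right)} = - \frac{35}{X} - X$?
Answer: $- \frac{2579841}{58} \approx -44480.0$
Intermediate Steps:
$J{\left(X \right)} = - X - \frac{35}{X}$
$759 J{\left(58 \right)} = 759 \left(\left(-1\right) 58 - \frac{35}{58}\right) = 759 \left(-58 - \frac{35}{58}\right) = 759 \left(- \frac{3399}{58}\right) = - \frac{2579841}{58}$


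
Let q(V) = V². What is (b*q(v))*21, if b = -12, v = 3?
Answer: -2268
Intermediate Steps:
(b*q(v))*21 = -12*3²*21 = -12*9*21 = -108*21 = -2268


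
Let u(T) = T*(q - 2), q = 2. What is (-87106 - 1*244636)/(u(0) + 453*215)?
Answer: -331742/97395 ≈ -3.4062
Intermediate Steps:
u(T) = 0 (u(T) = T*(2 - 2) = T*0 = 0)
(-87106 - 1*244636)/(u(0) + 453*215) = (-87106 - 1*244636)/(0 + 453*215) = (-87106 - 244636)/(0 + 97395) = -331742/97395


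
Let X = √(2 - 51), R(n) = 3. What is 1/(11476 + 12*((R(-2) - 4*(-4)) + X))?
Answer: 209/2446262 - 3*I/4892524 ≈ 8.5437e-5 - 6.1318e-7*I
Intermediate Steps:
X = 7*I (X = √(-49) = 7*I ≈ 7.0*I)
1/(11476 + 12*((R(-2) - 4*(-4)) + X)) = 1/(11476 + 12*((3 - 4*(-4)) + 7*I)) = 1/(11476 + 12*((3 + 16) + 7*I)) = 1/(11476 + 12*(19 + 7*I)) = 1/(11476 + (228 + 84*I)) = 1/(11704 + 84*I) = (11704 - 84*I)/136990672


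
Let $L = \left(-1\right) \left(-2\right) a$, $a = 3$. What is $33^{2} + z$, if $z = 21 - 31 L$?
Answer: $924$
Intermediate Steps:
$L = 6$ ($L = \left(-1\right) \left(-2\right) 3 = 2 \cdot 3 = 6$)
$z = -165$ ($z = 21 - 186 = -165$)
$33^{2} + z = 33^{2} - 165 = 1089 - 165 = 924$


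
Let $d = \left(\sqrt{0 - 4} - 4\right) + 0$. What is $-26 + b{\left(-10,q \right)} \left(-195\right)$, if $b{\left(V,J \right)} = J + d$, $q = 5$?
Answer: $-221 - 390 i \approx -221.0 - 390.0 i$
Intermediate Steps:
$d = -4 + 2 i$ ($d = \left(\sqrt{-4} - 4\right) + 0 = \left(2 i - 4\right) + 0 = \left(-4 + 2 i\right) + 0 = -4 + 2 i \approx -4.0 + 2.0 i$)
$b{\left(V,J \right)} = -4 + J + 2 i$ ($b{\left(V,J \right)} = J - \left(4 - 2 i\right) = -4 + J + 2 i$)
$-26 + b{\left(-10,q \right)} \left(-195\right) = -26 + \left(-4 + 5 + 2 i\right) \left(-195\right) = -26 + \left(1 + 2 i\right) \left(-195\right) = -26 - \left(195 + 390 i\right) = -221 - 390 i$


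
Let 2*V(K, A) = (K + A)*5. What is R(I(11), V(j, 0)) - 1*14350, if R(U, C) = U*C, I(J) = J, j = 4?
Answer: -14240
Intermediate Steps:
V(K, A) = 5*A/2 + 5*K/2 (V(K, A) = ((K + A)*5)/2 = ((A + K)*5)/2 = (5*A + 5*K)/2 = 5*A/2 + 5*K/2)
R(U, C) = C*U
R(I(11), V(j, 0)) - 1*14350 = ((5/2)*0 + (5/2)*4)*11 - 1*14350 = (0 + 10)*11 - 14350 = 10*11 - 14350 = 110 - 14350 = -14240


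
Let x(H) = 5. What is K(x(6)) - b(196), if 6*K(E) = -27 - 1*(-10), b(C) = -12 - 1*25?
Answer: 205/6 ≈ 34.167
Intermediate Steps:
b(C) = -37 (b(C) = -12 - 25 = -37)
K(E) = -17/6 (K(E) = (-27 - 1*(-10))/6 = (-27 + 10)/6 = (⅙)*(-17) = -17/6)
K(x(6)) - b(196) = -17/6 - 1*(-37) = -17/6 + 37 = 205/6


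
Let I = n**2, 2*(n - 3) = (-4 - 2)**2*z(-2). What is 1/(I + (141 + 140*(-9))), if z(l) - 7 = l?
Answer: 1/7530 ≈ 0.00013280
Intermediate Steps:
z(l) = 7 + l
n = 93 (n = 3 + ((-4 - 2)**2*(7 - 2))/2 = 3 + ((-6)**2*5)/2 = 3 + (36*5)/2 = 3 + (1/2)*180 = 3 + 90 = 93)
I = 8649 (I = 93**2 = 8649)
1/(I + (141 + 140*(-9))) = 1/(8649 + (141 + 140*(-9))) = 1/(8649 + (141 - 1260)) = 1/(8649 - 1119) = 1/7530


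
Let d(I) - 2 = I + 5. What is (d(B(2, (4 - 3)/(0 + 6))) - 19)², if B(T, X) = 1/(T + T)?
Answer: 2209/16 ≈ 138.06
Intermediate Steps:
B(T, X) = 1/(2*T)
d(I) = 7 + I (d(I) = 2 + (I + 5) = 2 + (5 + I) = 7 + I)
(d(B(2, (4 - 3)/(0 + 6))) - 19)² = ((7 + (½)/2) - 19)² = ((7 + (½)*(½)) - 19)² = ((7 + ¼) - 19)² = (29/4 - 19)² = (-47/4)² = 2209/16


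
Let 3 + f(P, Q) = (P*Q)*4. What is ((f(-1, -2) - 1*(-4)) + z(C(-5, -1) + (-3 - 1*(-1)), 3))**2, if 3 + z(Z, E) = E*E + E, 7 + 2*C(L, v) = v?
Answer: 324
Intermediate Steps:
C(L, v) = -7/2 + v/2
f(P, Q) = -3 + 4*P*Q (f(P, Q) = -3 + (P*Q)*4 = -3 + 4*P*Q)
z(Z, E) = -3 + E + E**2 (z(Z, E) = -3 + (E*E + E) = -3 + (E**2 + E) = -3 + (E + E**2) = -3 + E + E**2)
((f(-1, -2) - 1*(-4)) + z(C(-5, -1) + (-3 - 1*(-1)), 3))**2 = (((-3 + 4*(-1)*(-2)) - 1*(-4)) + (-3 + 3 + 3**2))**2 = (((-3 + 8) + 4) + (-3 + 3 + 9))**2 = ((5 + 4) + 9)**2 = (9 + 9)**2 = 18**2 = 324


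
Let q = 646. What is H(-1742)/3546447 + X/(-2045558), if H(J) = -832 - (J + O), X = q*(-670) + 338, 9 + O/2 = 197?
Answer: 255811136571/1209077172071 ≈ 0.21158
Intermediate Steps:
O = 376 (O = -18 + 2*197 = -18 + 394 = 376)
X = -432482 (X = 646*(-670) + 338 = -432820 + 338 = -432482)
H(J) = -1208 - J (H(J) = -832 - (J + 376) = -832 - (376 + J) = -832 + (-376 - J) = -1208 - J)
H(-1742)/3546447 + X/(-2045558) = (-1208 - 1*(-1742))/3546447 - 432482/(-2045558) = (-1208 + 1742)*(1/3546447) - 432482*(-1/2045558) = 534*(1/3546447) + 216241/1022779 = 178/1182149 + 216241/1022779 = 255811136571/1209077172071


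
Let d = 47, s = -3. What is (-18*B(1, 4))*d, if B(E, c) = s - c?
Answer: 5922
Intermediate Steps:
B(E, c) = -3 - c
(-18*B(1, 4))*d = -18*(-3 - 1*4)*47 = -18*(-3 - 4)*47 = -18*(-7)*47 = 126*47 = 5922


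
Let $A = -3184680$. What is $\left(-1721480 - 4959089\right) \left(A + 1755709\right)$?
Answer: $9546339364499$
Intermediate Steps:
$\left(-1721480 - 4959089\right) \left(A + 1755709\right) = \left(-1721480 - 4959089\right) \left(-3184680 + 1755709\right) = \left(-6680569\right) \left(-1428971\right) = 9546339364499$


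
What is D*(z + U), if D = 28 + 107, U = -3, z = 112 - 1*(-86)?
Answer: 26325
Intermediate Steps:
z = 198 (z = 112 + 86 = 198)
D = 135
D*(z + U) = 135*(198 - 3) = 135*195 = 26325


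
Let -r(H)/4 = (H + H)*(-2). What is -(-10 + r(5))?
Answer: -70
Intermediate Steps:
r(H) = 16*H (r(H) = -4*(H + H)*(-2) = -4*2*H*(-2) = -(-16)*H = 16*H)
-(-10 + r(5)) = -(-10 + 16*5) = -(-10 + 80) = -1*70 = -70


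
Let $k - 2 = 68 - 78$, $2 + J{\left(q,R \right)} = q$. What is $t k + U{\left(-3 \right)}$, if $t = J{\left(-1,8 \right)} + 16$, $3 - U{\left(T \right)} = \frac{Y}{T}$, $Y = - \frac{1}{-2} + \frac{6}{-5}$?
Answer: $- \frac{3037}{30} \approx -101.23$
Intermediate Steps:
$J{\left(q,R \right)} = -2 + q$
$Y = - \frac{7}{10}$ ($Y = \left(-1\right) \left(- \frac{1}{2}\right) + 6 \left(- \frac{1}{5}\right) = \frac{1}{2} - \frac{6}{5} = - \frac{7}{10} \approx -0.7$)
$U{\left(T \right)} = 3 + \frac{7}{10 T}$ ($U{\left(T \right)} = 3 - - \frac{7}{10 T} = 3 + \frac{7}{10 T}$)
$t = 13$ ($t = \left(-2 - 1\right) + 16 = -3 + 16 = 13$)
$k = -8$ ($k = 2 + \left(68 - 78\right) = 2 - 10 = -8$)
$t k + U{\left(-3 \right)} = 13 \left(-8\right) + \left(3 + \frac{7}{10 \left(-3\right)}\right) = -104 + \left(3 + \frac{7}{10} \left(- \frac{1}{3}\right)\right) = -104 + \left(3 - \frac{7}{30}\right) = -104 + \frac{83}{30} = - \frac{3037}{30}$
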